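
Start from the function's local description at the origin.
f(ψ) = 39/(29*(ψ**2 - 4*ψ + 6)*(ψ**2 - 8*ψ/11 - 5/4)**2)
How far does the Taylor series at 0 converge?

The radius of convergence is -4/11 + (1/22)*sqrt(669).

Denominator factor (ψ**2 - 8*ψ/11 - 5/4)^2: discriminant 669/121, real irrational roots 4/11 + (1/22)*sqrt(669) and 4/11 - (1/22)*sqrt(669); poles of order 2, moduli 4/11 + (1/22)*sqrt(669) and -4/11 + (1/22)*sqrt(669).
Denominator factor (ψ**2 - 4*ψ + 6): discriminant -8, complex-conjugate roots (2) + (sqrt(2))*i and (2) - (sqrt(2))*i; poles of order 1, moduli sqrt(6) and sqrt(6).
The radius of convergence is the smallest modulus among the singular points: -4/11 + (1/22)*sqrt(669).


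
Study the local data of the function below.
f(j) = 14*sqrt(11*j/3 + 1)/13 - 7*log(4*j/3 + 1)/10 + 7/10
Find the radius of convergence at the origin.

Branch term (14/13)*sqrt(1 - j/(-3/11)): its argument vanishes at j = -3/11, a square-root branch point, modulus 3/11.
Branch term (-7/10)*log(1 - j/(-3/4)): its argument vanishes at j = -3/4, a logarithmic branch point, modulus 3/4.
The radius of convergence is the smallest modulus among the singular points: 3/11.

The radius of convergence is 3/11.


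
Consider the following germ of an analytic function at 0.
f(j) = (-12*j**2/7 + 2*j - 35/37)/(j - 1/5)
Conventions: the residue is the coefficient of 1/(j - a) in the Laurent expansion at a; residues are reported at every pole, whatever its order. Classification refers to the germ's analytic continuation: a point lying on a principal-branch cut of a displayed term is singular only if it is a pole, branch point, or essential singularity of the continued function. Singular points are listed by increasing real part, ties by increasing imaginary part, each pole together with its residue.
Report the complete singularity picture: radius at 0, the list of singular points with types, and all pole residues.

Radius of convergence at 0: 1/5.
At 1/5: a pole of order 1; residue -3979/6475.

Denominator factor (j - 1/5): pole of order 1 at 1/5, modulus 1/5.
The radius of convergence is the smallest modulus among the singular points: 1/5.
At the order-1 pole 1/5 set g(j) = (j - (1/5))*f(j) = -12*j**2/7 + 2*j - 35/37.
Simple pole: residue = g(a) at a = 1/5, which is -3979/6475.


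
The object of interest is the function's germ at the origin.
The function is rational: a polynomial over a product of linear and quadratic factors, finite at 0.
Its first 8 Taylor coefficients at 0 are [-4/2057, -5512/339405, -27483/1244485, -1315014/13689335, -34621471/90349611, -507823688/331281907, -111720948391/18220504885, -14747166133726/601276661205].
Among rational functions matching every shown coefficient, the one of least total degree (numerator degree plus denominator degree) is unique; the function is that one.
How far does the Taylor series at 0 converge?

The radius of convergence is 1/4.

No rational of total degree below 5 reproduces all 8 coefficients; solving the [2/3] Pade equations on them gives f(u) = (-5*u**2/4 + 4*u/15 + 1/17)/((u - 1/4)*(u + 11)**2), whose expansion matches every shown term.
Denominator factor (u - 1/4): pole of order 1 at 1/4, modulus 1/4.
Denominator factor (u + 11)^2: pole of order 2 at -11, modulus 11.
The radius of convergence is the smallest modulus among the singular points: 1/4.


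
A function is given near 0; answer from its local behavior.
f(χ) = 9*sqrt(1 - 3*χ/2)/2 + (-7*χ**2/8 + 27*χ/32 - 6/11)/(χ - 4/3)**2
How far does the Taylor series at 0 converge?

Denominator factor (χ - 4/3)^2: pole of order 2 at 4/3, modulus 4/3.
Branch term (9/2)*sqrt(1 - χ/(2/3)): its argument vanishes at χ = 2/3, a square-root branch point, modulus 2/3.
The radius of convergence is the smallest modulus among the singular points: 2/3.

The radius of convergence is 2/3.


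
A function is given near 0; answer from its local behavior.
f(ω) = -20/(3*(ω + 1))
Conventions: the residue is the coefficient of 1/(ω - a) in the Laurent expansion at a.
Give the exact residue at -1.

At the order-1 pole -1 set g(ω) = (ω - (-1))*f(ω) = -20/3.
Simple pole: residue = g(a) at a = -1, which is -20/3.

The residue is -20/3.


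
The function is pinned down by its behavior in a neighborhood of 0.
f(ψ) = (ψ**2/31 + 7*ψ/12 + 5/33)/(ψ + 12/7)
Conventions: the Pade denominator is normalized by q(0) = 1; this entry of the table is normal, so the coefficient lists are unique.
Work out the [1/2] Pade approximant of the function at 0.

Taylor coefficients needed (expand at 0): a_0 = 35/396, a_1 = 343/1188, a_2 = -66115/441936, a_3 = 462805/5303232.
Write the denominator as Q(ψ) = 1 + q1*ψ + q2*ψ^2. Requiring Q*f - P = O(ψ^4) with deg P <= 1 kills the coefficients of ψ^2..ψ^3 in Q*f:
  ψ^2: a_2 + q1*a_1 + q2*a_0 = 0, i.e. -66115/441936 + (343/1188)*q1 + (35/396)*q2 = 0.
  ψ^3: a_3 + q1*a_2 + q2*a_1 = 0, i.e. 462805/5303232 + (-66115/441936)*q1 + (343/1188)*q2 = 0.
Solving this linear system: q1 = 66115/125436, q2 = -9445/324043.
The numerator is Q*f truncated at degree 1: P0 = a_0 = 35/396; P1 = a_1 + q1*a_0 = 5551847/16557552.

The Pade approximant has numerator coefficients [35/396, 5551847/16557552]; denominator coefficients [1, 66115/125436, -9445/324043].


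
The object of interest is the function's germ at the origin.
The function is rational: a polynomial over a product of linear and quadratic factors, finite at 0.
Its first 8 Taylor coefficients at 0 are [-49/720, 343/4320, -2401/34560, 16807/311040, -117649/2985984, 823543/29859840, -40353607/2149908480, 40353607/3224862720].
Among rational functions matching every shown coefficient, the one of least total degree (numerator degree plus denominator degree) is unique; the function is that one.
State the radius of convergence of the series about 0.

The radius of convergence is 12/7.

No rational of total degree below 2 reproduces all 8 coefficients; solving the [0/2] Pade equations on them gives f(θ) = -1/(5*(θ + 12/7)**2), whose expansion matches every shown term.
Denominator factor (θ + 12/7)^2: pole of order 2 at -12/7, modulus 12/7.
The radius of convergence is the smallest modulus among the singular points: 12/7.


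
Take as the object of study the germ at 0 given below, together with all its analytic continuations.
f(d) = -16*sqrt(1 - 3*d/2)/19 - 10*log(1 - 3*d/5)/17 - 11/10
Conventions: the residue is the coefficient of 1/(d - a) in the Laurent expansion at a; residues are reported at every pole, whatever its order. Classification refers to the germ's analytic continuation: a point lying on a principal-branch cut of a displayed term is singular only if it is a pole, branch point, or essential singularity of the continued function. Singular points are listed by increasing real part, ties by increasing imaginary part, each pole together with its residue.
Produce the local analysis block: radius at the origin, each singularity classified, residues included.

Radius of convergence at 0: 2/3.
At 2/3: an algebraic (square-root) branch point.
At 5/3: a logarithmic branch point.

Branch term (-10/17)*log(1 - d/(5/3)): its argument vanishes at d = 5/3, a logarithmic branch point, modulus 5/3.
Branch term (-16/19)*sqrt(1 - d/(2/3)): its argument vanishes at d = 2/3, a square-root branch point, modulus 2/3.
The radius of convergence is the smallest modulus among the singular points: 2/3.
List the singular points by increasing real part (a conjugate pair: the negative imaginary part first).


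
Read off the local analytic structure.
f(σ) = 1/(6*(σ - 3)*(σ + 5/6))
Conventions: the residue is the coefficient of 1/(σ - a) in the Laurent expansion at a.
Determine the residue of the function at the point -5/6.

At the order-1 pole -5/6 set g(σ) = (σ - (-5/6))*f(σ) = 1/(6*(σ - 3)).
Simple pole: residue = g(a) at a = -5/6, which is -1/23.

The residue is -1/23.


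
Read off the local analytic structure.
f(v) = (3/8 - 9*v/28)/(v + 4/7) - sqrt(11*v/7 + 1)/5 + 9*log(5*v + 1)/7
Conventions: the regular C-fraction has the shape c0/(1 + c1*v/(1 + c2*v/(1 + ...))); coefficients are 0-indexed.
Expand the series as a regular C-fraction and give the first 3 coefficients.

Taylor coefficients (expand at 0): a_0 = 73/160, a_1 = 20431/4480, a_2 = -1632671/125440.
c0 = a_0 = 73/160. Peel one level at a time: if S = 1 + c*v/S' with S'(0) = 1, then c is the v-coefficient of S and S' = c*v/(S - 1).
S_1 = c0/f = 1 + (-20431/2044)*v + (67076343/522242)*v^2 + ...; c1 = -20431/2044.
S_2 = c1*v/(S_1 - 1) = 1 + (134152686/10440241)*v + ...; c2 = 134152686/10440241.

The regular C-fraction coefficients are [73/160, -20431/2044, 134152686/10440241].


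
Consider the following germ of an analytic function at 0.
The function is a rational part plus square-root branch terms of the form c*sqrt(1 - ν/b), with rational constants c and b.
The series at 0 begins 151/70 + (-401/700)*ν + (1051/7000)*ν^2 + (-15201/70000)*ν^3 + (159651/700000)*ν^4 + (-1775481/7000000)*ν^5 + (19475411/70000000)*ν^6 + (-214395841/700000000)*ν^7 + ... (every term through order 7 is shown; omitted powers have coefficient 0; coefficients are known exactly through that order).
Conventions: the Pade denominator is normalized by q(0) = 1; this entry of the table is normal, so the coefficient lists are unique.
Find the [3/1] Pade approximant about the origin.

The Pade approximant has numerator coefficients [151/70, 953/563, -1271/2815, -837/14075]; denominator coefficients [1, 5913/5630].

Taylor coefficients needed (read off): a_0 = 151/70, a_1 = -401/700, a_2 = 1051/7000, a_3 = -15201/70000, a_4 = 159651/700000.
Write the denominator as Q(ν) = 1 + q1*ν. Requiring Q*f - P = O(ν^5) with deg P <= 3 kills the coefficients of ν^4..ν^4 in Q*f:
  ν^4: a_4 + q1*a_3 = 0, i.e. 159651/700000 + (-15201/70000)*q1 = 0.
Solving this linear system: q1 = 5913/5630.
The numerator is Q*f truncated at degree 3: P0 = a_0 = 151/70; P1 = a_1 + q1*a_0 = 953/563; P2 = a_2 + q1*a_1 = -1271/2815; P3 = a_3 + q1*a_2 = -837/14075.


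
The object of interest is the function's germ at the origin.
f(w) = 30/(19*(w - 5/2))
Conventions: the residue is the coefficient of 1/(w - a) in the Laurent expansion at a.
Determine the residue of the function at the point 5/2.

At the order-1 pole 5/2 set g(w) = (w - (5/2))*f(w) = 30/19.
Simple pole: residue = g(a) at a = 5/2, which is 30/19.

The residue is 30/19.


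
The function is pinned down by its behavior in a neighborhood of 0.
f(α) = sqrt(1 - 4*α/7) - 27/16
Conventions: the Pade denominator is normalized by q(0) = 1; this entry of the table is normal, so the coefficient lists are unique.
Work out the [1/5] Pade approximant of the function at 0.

Taylor coefficients needed (expand at 0): a_0 = -11/16, a_1 = -2/7, a_2 = -2/49, a_3 = -4/343, a_4 = -10/2401, a_5 = -4/2401, a_6 = -12/16807.
Write the denominator as Q(α) = 1 + q1*α + q2*α^2 + q3*α^3 + q4*α^4 + q5*α^5. Requiring Q*f - P = O(α^7) with deg P <= 1 kills the coefficients of α^2..α^6 in Q*f:
  α^2: a_2 + q1*a_1 + q2*a_0 = 0, i.e. -2/49 + (-2/7)*q1 + (-11/16)*q2 = 0.
  α^3: a_3 + q1*a_2 + q2*a_1 + q3*a_0 = 0, i.e. -4/343 + (-2/49)*q1 + (-2/7)*q2 + (-11/16)*q3 = 0.
  α^4: a_4 + q1*a_3 + q2*a_2 + q3*a_1 + q4*a_0 = 0, i.e. -10/2401 + (-4/343)*q1 + (-2/49)*q2 + (-2/7)*q3 + (-11/16)*q4 = 0.
  α^5: a_5 + q1*a_4 + q2*a_3 + q3*a_2 + q4*a_1 + q5*a_0 = 0, i.e. -4/2401 + (-10/2401)*q1 + (-4/343)*q2 + (-2/49)*q3 + (-2/7)*q4 + (-11/16)*q5 = 0.
  α^6: a_6 + q1*a_5 + q2*a_4 + q3*a_3 + q4*a_2 + q5*a_1 = 0, i.e. -12/16807 + (-4/2401)*q1 + (-10/2401)*q2 + (-4/343)*q3 + (-2/49)*q4 + (-2/7)*q5 = 0.
Solving this linear system: q1 = -67223/385707, q2 = 35264/2699949, q3 = -75872/6299881, q4 = 149216/132297501, q5 = -25376/18899643.
The numerator is Q*f truncated at degree 1: P0 = a_0 = -11/16; P1 = a_1 + q1*a_0 = -1023779/6171312.

The Pade approximant has numerator coefficients [-11/16, -1023779/6171312]; denominator coefficients [1, -67223/385707, 35264/2699949, -75872/6299881, 149216/132297501, -25376/18899643].


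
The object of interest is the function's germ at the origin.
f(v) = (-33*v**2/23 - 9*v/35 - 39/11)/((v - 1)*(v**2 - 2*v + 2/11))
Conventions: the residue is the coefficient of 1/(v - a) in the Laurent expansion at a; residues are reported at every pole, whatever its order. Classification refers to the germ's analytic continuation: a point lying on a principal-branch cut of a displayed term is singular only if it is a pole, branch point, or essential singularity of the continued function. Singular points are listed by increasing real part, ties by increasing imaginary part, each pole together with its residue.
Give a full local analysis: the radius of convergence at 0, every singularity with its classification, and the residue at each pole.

Radius of convergence at 0: 1 - (3/11)*sqrt(11).
At 1 - (3/11)*sqrt(11): a pole of order 1; residue -3154/805 + (839/1610)*sqrt(11).
At 1: a pole of order 1; residue 5153/805.
At 1 + (3/11)*sqrt(11): a pole of order 1; residue -3154/805 - (839/1610)*sqrt(11).

Denominator factor (v - 1): pole of order 1 at 1, modulus 1.
Denominator factor (v**2 - 2*v + 2/11): discriminant 36/11, real irrational roots 1 + (3/11)*sqrt(11) and 1 - (3/11)*sqrt(11); poles of order 1, moduli 1 + (3/11)*sqrt(11) and 1 - (3/11)*sqrt(11).
The radius of convergence is the smallest modulus among the singular points: 1 - (3/11)*sqrt(11).
The factor v**2 - 2*v + 2/11 splits as (v - a)(v - a') with a = 1 - (3/11)*sqrt(11), a' = 1 + (3/11)*sqrt(11). At the order-1 pole a set g(v) = (v - a)*f(v) = [(-33*v**2/23 - 9*v/35 - 39/11)/(v - 1)] / (v - a').
Simple pole: residue = g(a) at a = 1 - (3/11)*sqrt(11), which is -3154/805 + (839/1610)*sqrt(11).
At the order-1 pole 1 set g(v) = (v - (1))*f(v) = (-33*v**2/23 - 9*v/35 - 39/11)/(v**2 - 2*v + 2/11).
Simple pole: residue = g(a) at a = 1, which is 5153/805.
The factor v**2 - 2*v + 2/11 splits as (v - a)(v - a') with a = 1 + (3/11)*sqrt(11), a' = 1 - (3/11)*sqrt(11). At the order-1 pole a set g(v) = (v - a)*f(v) = [(-33*v**2/23 - 9*v/35 - 39/11)/(v - 1)] / (v - a').
Simple pole: residue = g(a) at a = 1 + (3/11)*sqrt(11), which is -3154/805 - (839/1610)*sqrt(11).
List the singular points by increasing real part (a conjugate pair: the negative imaginary part first).


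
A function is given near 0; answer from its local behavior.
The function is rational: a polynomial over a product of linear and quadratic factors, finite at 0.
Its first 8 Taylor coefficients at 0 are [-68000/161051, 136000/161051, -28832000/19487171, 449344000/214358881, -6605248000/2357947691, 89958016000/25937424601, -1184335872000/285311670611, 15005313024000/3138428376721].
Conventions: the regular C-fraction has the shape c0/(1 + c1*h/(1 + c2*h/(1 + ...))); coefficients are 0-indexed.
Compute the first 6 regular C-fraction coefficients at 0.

The regular C-fraction coefficients are [-68000/161051, 2, -30/121, 860/363, -305/129, -5025/28853].

Taylor coefficients (read off): a_0 = -68000/161051, a_1 = 136000/161051, a_2 = -28832000/19487171, a_3 = 449344000/214358881, a_4 = -6605248000/2357947691, a_5 = 89958016000/25937424601.
c0 = a_0 = -68000/161051. Peel one level at a time: if S = 1 + c*h/S' with S'(0) = 1, then c is the h-coefficient of S and S' = c*h/(S - 1).
S_1 = c0/f = 1 + (2)*h + (60/121)*h^2 + ...; c1 = 2.
S_2 = c1*h/(S_1 - 1) = 1 + (-30/121)*h + (8600/14641)*h^2 + ...; c2 = -30/121.
S_3 = c2*h/(S_2 - 1) = 1 + (860/363)*h + (6100/1089)*h^2 + ...; c3 = 860/363.
S_4 = c3*h/(S_3 - 1) = 1 + (-305/129)*h + (-8375/20339)*h^2 + ...; c4 = -305/129.
S_5 = c4*h/(S_4 - 1) = 1 + (-5025/28853)*h + ...; c5 = -5025/28853.


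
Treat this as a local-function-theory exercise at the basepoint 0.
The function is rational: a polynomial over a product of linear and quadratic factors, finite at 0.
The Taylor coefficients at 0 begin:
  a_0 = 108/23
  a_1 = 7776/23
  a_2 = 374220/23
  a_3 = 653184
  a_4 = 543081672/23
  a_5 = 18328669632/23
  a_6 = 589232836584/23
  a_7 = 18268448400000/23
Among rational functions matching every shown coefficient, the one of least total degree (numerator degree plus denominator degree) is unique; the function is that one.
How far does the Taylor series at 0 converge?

No rational of total degree below 6 reproduces all 8 coefficients; solving the [0/6] Pade equations on them gives f(u) = -4/(23*(u**2 + 8*u - 1/3)**3), whose expansion matches every shown term.
Denominator factor (u**2 + 8*u - 1/3)^3: discriminant 196/3, real irrational roots -4 + (7/3)*sqrt(3) and -4 - (7/3)*sqrt(3); poles of order 3, moduli -4 + (7/3)*sqrt(3) and 4 + (7/3)*sqrt(3).
The radius of convergence is the smallest modulus among the singular points: -4 + (7/3)*sqrt(3).

The radius of convergence is -4 + (7/3)*sqrt(3).


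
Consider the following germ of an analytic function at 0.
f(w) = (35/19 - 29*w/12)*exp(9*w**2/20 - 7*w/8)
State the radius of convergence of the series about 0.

The factor exp(9*w**2/20 - 7*w/8) is entire and contributes no finite singular point.
The polynomial part has no poles.
No finite singular points: the Taylor series at 0 converges everywhere.

The radius of convergence is infinite.


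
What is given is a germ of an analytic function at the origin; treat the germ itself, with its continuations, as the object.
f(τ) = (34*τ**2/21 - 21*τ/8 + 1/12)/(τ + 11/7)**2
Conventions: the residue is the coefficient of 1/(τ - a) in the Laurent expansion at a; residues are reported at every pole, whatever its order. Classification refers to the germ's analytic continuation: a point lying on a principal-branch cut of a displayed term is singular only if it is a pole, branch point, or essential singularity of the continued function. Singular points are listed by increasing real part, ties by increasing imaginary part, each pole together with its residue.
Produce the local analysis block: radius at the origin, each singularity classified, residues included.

Radius of convergence at 0: 11/7.
At -11/7: a pole of order 2; residue -9071/1176.

Denominator factor (τ + 11/7)^2: pole of order 2 at -11/7, modulus 11/7.
The radius of convergence is the smallest modulus among the singular points: 11/7.
At the order-2 pole -11/7 set g(τ) = (τ - (-11/7))^2*f(τ) = 34*τ**2/21 - 21*τ/8 + 1/12.
Order-2 pole: residue = g'(a); g'(-11/7) = -9071/1176, so the residue is -9071/1176.


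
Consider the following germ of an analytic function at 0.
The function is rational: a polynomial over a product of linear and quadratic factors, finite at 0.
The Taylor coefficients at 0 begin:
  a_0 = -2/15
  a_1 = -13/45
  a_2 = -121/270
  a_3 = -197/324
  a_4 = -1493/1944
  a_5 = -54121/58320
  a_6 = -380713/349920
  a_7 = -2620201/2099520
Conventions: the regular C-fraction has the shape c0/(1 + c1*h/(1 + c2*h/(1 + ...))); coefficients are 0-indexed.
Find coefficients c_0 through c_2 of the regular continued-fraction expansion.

Taylor coefficients (read off): a_0 = -2/15, a_1 = -13/45, a_2 = -121/270.
c0 = a_0 = -2/15. Peel one level at a time: if S = 1 + c*h/S' with S'(0) = 1, then c is the h-coefficient of S and S' = c*h/(S - 1).
S_1 = c0/f = 1 + (-13/6)*h + (4/3)*h^2 + ...; c1 = -13/6.
S_2 = c1*h/(S_1 - 1) = 1 + (8/13)*h + ...; c2 = 8/13.

The regular C-fraction coefficients are [-2/15, -13/6, 8/13].


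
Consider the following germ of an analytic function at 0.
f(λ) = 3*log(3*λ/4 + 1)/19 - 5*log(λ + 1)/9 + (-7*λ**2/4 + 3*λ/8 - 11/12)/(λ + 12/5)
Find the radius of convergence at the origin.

Denominator factor (λ + 12/5): pole of order 1 at -12/5, modulus 12/5.
Branch term (-5/9)*log(1 - λ/(-1)): its argument vanishes at λ = -1, a logarithmic branch point, modulus 1.
Branch term (3/19)*log(1 - λ/(-4/3)): its argument vanishes at λ = -4/3, a logarithmic branch point, modulus 4/3.
The radius of convergence is the smallest modulus among the singular points: 1.

The radius of convergence is 1.


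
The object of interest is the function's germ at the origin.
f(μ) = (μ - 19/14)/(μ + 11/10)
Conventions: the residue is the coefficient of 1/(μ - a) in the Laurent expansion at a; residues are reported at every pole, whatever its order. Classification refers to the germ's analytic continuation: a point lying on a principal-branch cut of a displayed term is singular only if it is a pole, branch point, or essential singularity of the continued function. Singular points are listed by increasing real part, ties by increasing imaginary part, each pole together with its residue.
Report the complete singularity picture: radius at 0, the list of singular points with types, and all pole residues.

Radius of convergence at 0: 11/10.
At -11/10: a pole of order 1; residue -86/35.

Denominator factor (μ + 11/10): pole of order 1 at -11/10, modulus 11/10.
The radius of convergence is the smallest modulus among the singular points: 11/10.
At the order-1 pole -11/10 set g(μ) = (μ - (-11/10))*f(μ) = μ - 19/14.
Simple pole: residue = g(a) at a = -11/10, which is -86/35.


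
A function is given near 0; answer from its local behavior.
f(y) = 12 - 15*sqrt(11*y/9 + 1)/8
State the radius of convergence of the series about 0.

The radius of convergence is 9/11.

Branch term (-15/8)*sqrt(1 - y/(-9/11)): its argument vanishes at y = -9/11, a square-root branch point, modulus 9/11.
The radius of convergence is the smallest modulus among the singular points: 9/11.


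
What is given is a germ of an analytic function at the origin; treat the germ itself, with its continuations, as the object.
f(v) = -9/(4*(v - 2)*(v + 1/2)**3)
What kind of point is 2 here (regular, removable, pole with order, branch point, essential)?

The point is a pole of order 1.

The denominator factor v - 2 vanishes at 2 and appears to the power 1; the numerator there equals -9/4, nonzero, and no other factor vanishes.
Hence a pole whose order is the multiplicity, 1.


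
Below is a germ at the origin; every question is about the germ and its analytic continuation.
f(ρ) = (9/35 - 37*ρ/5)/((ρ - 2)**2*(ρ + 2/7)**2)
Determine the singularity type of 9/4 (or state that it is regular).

Denominator factors: ρ - 2 = 1/4 at ρ = 9/4; ρ + 2/7 = 71/28 at ρ = 9/4 — none vanishes.
So the germ continues analytically to 9/4.

The point is a regular point.


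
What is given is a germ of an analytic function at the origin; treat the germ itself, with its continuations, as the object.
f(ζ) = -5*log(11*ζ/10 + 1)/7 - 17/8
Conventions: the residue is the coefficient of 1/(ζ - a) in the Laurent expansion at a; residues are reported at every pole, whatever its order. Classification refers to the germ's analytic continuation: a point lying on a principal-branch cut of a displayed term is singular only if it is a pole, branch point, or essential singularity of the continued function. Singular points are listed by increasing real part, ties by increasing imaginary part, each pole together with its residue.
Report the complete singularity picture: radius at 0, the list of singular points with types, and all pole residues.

Branch term (-5/7)*log(1 - ζ/(-10/11)): its argument vanishes at ζ = -10/11, a logarithmic branch point, modulus 10/11.
The radius of convergence is the smallest modulus among the singular points: 10/11.

Radius of convergence at 0: 10/11.
At -10/11: a logarithmic branch point.


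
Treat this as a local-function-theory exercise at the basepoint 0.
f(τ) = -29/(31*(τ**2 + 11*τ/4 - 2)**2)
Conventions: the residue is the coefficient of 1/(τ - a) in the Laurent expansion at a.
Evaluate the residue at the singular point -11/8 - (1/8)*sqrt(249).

The factor τ**2 + 11*τ/4 - 2 splits as (τ - a)(τ - a') with a = -11/8 - (1/8)*sqrt(249), a' = -11/8 + (1/8)*sqrt(249). At the order-2 pole a set g(τ) = (τ - a)^2*f(τ) = [-29/31] / (τ - a')^2.
Order-2 pole: residue = g'(a); g'(-11/8 - (1/8)*sqrt(249)) = -(3712/1922031)*sqrt(249), so the residue is -(3712/1922031)*sqrt(249).

The residue is -(3712/1922031)*sqrt(249).


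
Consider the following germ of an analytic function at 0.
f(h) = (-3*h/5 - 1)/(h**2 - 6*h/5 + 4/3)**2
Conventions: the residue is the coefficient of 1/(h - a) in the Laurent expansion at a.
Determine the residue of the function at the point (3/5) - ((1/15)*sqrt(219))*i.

The factor h**2 - 6*h/5 + 4/3 splits as (h - a)(h - a') with a = (3/5) - ((1/15)*sqrt(219))*i, a' = (3/5) + ((1/15)*sqrt(219))*i. At the order-2 pole a set g(h) = (h - a)^2*f(h) = [-3*h/5 - 1] / (h - a')^2.
Order-2 pole: residue = g'(a); g'((3/5) - ((1/15)*sqrt(219))*i) = -((255/10658)*sqrt(219))*i, so the residue is -((255/10658)*sqrt(219))*i.

The residue is -((255/10658)*sqrt(219))*i.


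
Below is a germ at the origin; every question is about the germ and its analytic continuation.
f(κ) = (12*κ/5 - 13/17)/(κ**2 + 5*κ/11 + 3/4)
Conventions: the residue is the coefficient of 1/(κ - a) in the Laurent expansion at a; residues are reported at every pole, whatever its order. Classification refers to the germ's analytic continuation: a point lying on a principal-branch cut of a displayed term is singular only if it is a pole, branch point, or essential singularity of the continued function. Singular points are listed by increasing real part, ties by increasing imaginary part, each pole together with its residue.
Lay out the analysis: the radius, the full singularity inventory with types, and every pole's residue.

Denominator factor (κ**2 + 5*κ/11 + 3/4): discriminant -338/121, complex-conjugate roots (-5/22) + ((13/22)*sqrt(2))*i and (-5/22) - ((13/22)*sqrt(2))*i; poles of order 1, moduli (1/2)*sqrt(3) and (1/2)*sqrt(3).
The radius of convergence is the smallest modulus among the singular points: (1/2)*sqrt(3).
The factor κ**2 + 5*κ/11 + 3/4 splits as (κ - a)(κ - a') with a = (-5/22) - ((13/22)*sqrt(2))*i, a' = (-5/22) + ((13/22)*sqrt(2))*i. At the order-1 pole a set g(κ) = (κ - a)*f(κ) = [12*κ/5 - 13/17] / (κ - a').
Simple pole: residue = g(a) at a = (-5/22) - ((13/22)*sqrt(2))*i, which is (6/5) - ((245/442)*sqrt(2))*i.
The factor κ**2 + 5*κ/11 + 3/4 splits as (κ - a)(κ - a') with a = (-5/22) + ((13/22)*sqrt(2))*i, a' = (-5/22) - ((13/22)*sqrt(2))*i. At the order-1 pole a set g(κ) = (κ - a)*f(κ) = [12*κ/5 - 13/17] / (κ - a').
Simple pole: residue = g(a) at a = (-5/22) + ((13/22)*sqrt(2))*i, which is (6/5) + ((245/442)*sqrt(2))*i.
List the singular points by increasing real part (a conjugate pair: the negative imaginary part first).

Radius of convergence at 0: (1/2)*sqrt(3).
At (-5/22) - ((13/22)*sqrt(2))*i: a pole of order 1; residue (6/5) - ((245/442)*sqrt(2))*i.
At (-5/22) + ((13/22)*sqrt(2))*i: a pole of order 1; residue (6/5) + ((245/442)*sqrt(2))*i.


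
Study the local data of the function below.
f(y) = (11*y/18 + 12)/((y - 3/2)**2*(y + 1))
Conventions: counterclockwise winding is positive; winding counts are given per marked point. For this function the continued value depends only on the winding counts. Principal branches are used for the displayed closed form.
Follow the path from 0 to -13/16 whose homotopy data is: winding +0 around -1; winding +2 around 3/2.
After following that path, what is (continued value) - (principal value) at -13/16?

Continued minus principal equals 0.

The function is rational, hence single-valued: continuing it around any pole returns the same value, so the difference is 0.


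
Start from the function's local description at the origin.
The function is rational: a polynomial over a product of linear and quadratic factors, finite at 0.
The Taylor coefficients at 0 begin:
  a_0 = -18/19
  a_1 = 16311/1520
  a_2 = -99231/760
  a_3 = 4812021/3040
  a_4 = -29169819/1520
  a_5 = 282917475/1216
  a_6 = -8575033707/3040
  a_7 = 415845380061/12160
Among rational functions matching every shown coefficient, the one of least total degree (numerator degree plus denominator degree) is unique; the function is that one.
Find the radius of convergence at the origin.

No rational of total degree below 4 reproduces all 8 coefficients; solving the [2/2] Pade equations on them gives f(x) = (x**2/4 + 17*x/40 + 12/19)/(x**2 - 8*x - 2/3), whose expansion matches every shown term.
Denominator factor (x**2 - 8*x - 2/3): discriminant 200/3, real irrational roots 4 + (5/3)*sqrt(6) and 4 - (5/3)*sqrt(6); poles of order 1, moduli 4 + (5/3)*sqrt(6) and -4 + (5/3)*sqrt(6).
The radius of convergence is the smallest modulus among the singular points: -4 + (5/3)*sqrt(6).

The radius of convergence is -4 + (5/3)*sqrt(6).


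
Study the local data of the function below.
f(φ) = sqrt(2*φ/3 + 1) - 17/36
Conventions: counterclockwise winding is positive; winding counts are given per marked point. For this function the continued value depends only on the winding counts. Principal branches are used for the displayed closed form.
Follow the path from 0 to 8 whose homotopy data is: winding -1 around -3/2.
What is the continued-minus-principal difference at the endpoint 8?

The rational part is single-valued and drops out of the difference; each branch term changes only by its own monodromy.
(1)*sqrt(1 - φ/(-3/2)): winding -1 is odd, the square root flips sign, contributing -2*(1)*sqrt(1 - (8)/(-3/2)) = -2*(1)*sqrt(19/3) = -(2/3)*sqrt(57).
Summing the contributions at φ = 8 gives -(2/3)*sqrt(57).

Continued minus principal equals -(2/3)*sqrt(57).


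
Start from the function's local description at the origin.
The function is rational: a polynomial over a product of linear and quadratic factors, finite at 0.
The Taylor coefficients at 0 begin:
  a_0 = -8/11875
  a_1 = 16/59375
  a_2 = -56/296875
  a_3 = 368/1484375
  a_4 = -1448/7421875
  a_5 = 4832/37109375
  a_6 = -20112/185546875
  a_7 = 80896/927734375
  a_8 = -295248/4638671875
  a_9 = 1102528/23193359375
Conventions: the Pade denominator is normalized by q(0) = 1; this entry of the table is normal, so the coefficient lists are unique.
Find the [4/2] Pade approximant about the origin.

Taylor coefficients needed (read off): a_0 = -8/11875, a_1 = 16/59375, a_2 = -56/296875, a_3 = 368/1484375, a_4 = -1448/7421875, a_5 = 4832/37109375, a_6 = -20112/185546875.
Write the denominator as Q(v) = 1 + q1*v + q2*v^2. Requiring Q*f - P = O(v^7) with deg P <= 4 kills the coefficients of v^5..v^6 in Q*f:
  v^5: a_5 + q1*a_4 + q2*a_3 = 0, i.e. 4832/37109375 + (-1448/7421875)*q1 + (368/1484375)*q2 = 0.
  v^6: a_6 + q1*a_5 + q2*a_4 = 0, i.e. -20112/185546875 + (4832/37109375)*q1 + (-1448/7421875)*q2 = 0.
Solving this linear system: q1 = -16/63, q2 = -1142/1575.
The numerator is Q*f truncated at degree 4: P0 = a_0 = -8/11875; P1 = a_1 + q1*a_0 = 1648/3740625; P2 = a_2 + q1*a_1 + q2*a_0 = 4328/18703125; P3 = a_3 + q1*a_2 + q2*a_1 = 9392/93515625; P4 = a_4 + q1*a_3 + q2*a_2 = -18904/155859375.

The Pade approximant has numerator coefficients [-8/11875, 1648/3740625, 4328/18703125, 9392/93515625, -18904/155859375]; denominator coefficients [1, -16/63, -1142/1575].


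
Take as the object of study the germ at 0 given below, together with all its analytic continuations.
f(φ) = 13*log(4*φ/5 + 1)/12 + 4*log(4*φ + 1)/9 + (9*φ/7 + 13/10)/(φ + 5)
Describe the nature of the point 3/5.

The point is a regular point.

Denominator factors: φ + 5 = 28/5 at φ = 3/5 — none vanishes.
Branch term log(1 - φ/(-1/4)): argument at 3/5 is 17/5, nonzero, so 3/5 is not its branch point (a point on a principal cut is still regular for the continued germ).
Branch term log(1 - φ/(-5/4)): argument at 3/5 is 37/25, nonzero, so 3/5 is not its branch point (a point on a principal cut is still regular for the continued germ).
So the germ continues analytically to 3/5.


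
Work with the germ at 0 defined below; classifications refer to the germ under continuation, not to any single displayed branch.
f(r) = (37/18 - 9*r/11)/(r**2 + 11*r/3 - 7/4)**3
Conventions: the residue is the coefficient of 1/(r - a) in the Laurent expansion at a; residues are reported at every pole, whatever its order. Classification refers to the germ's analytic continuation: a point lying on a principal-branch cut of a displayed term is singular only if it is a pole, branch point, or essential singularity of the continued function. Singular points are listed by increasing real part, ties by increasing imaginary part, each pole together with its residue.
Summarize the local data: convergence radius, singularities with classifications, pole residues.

Denominator factor (r**2 + 11*r/3 - 7/4)^3: discriminant 184/9, real irrational roots -11/6 + (1/3)*sqrt(46) and -11/6 - (1/3)*sqrt(46); poles of order 3, moduli -11/6 + (1/3)*sqrt(46) and 11/6 + (1/3)*sqrt(46).
The radius of convergence is the smallest modulus among the singular points: -11/6 + (1/3)*sqrt(46).
The factor r**2 + 11*r/3 - 7/4 splits as (r - a)(r - a') with a = -11/6 - (1/3)*sqrt(46), a' = -11/6 + (1/3)*sqrt(46). At the order-3 pole a set g(r) = (r - a)^3*f(r) = [37/18 - 9*r/11] / (r - a')^3.
Order-3 pole: residue = g''(a)/2; g''(-11/6 - (1/3)*sqrt(46)) = -(81/24334)*sqrt(46), so the residue is -(81/48668)*sqrt(46).
The factor r**2 + 11*r/3 - 7/4 splits as (r - a)(r - a') with a = -11/6 + (1/3)*sqrt(46), a' = -11/6 - (1/3)*sqrt(46). At the order-3 pole a set g(r) = (r - a)^3*f(r) = [37/18 - 9*r/11] / (r - a')^3.
Order-3 pole: residue = g''(a)/2; g''(-11/6 + (1/3)*sqrt(46)) = (81/24334)*sqrt(46), so the residue is (81/48668)*sqrt(46).
List the singular points by increasing real part (a conjugate pair: the negative imaginary part first).

Radius of convergence at 0: -11/6 + (1/3)*sqrt(46).
At -11/6 - (1/3)*sqrt(46): a pole of order 3; residue -(81/48668)*sqrt(46).
At -11/6 + (1/3)*sqrt(46): a pole of order 3; residue (81/48668)*sqrt(46).


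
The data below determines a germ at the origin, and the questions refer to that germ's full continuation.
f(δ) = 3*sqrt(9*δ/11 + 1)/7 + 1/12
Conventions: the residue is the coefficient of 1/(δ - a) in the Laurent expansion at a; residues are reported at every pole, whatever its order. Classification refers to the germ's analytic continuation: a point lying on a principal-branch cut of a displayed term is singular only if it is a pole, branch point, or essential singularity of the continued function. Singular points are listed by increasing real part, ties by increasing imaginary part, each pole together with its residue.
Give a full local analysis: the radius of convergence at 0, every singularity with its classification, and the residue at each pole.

Radius of convergence at 0: 11/9.
At -11/9: an algebraic (square-root) branch point.

Branch term (3/7)*sqrt(1 - δ/(-11/9)): its argument vanishes at δ = -11/9, a square-root branch point, modulus 11/9.
The radius of convergence is the smallest modulus among the singular points: 11/9.


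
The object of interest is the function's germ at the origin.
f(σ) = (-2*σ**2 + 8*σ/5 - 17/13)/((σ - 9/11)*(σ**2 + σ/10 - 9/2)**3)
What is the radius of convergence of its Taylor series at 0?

The radius of convergence is 9/11.

Denominator factor (σ**2 + σ/10 - 9/2)^3: discriminant 1801/100, real irrational roots -1/20 + (1/20)*sqrt(1801) and -1/20 - (1/20)*sqrt(1801); poles of order 3, moduli -1/20 + (1/20)*sqrt(1801) and 1/20 + (1/20)*sqrt(1801).
Denominator factor (σ - 9/11): pole of order 1 at 9/11, modulus 9/11.
The radius of convergence is the smallest modulus among the singular points: 9/11.


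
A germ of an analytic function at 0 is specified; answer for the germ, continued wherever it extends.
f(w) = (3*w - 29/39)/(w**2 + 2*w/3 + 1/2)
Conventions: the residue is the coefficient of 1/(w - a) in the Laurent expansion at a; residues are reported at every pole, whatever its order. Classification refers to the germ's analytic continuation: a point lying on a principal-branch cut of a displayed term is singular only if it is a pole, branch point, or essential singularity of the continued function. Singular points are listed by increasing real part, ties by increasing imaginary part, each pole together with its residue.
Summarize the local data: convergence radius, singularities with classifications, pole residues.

Denominator factor (w**2 + 2*w/3 + 1/2): discriminant -14/9, complex-conjugate roots (-1/3) + ((1/6)*sqrt(14))*i and (-1/3) - ((1/6)*sqrt(14))*i; poles of order 1, moduli (1/2)*sqrt(2) and (1/2)*sqrt(2).
The radius of convergence is the smallest modulus among the singular points: (1/2)*sqrt(2).
The factor w**2 + 2*w/3 + 1/2 splits as (w - a)(w - a') with a = (-1/3) - ((1/6)*sqrt(14))*i, a' = (-1/3) + ((1/6)*sqrt(14))*i. At the order-1 pole a set g(w) = (w - a)*f(w) = [3*w - 29/39] / (w - a').
Simple pole: residue = g(a) at a = (-1/3) - ((1/6)*sqrt(14))*i, which is (3/2) - ((34/91)*sqrt(14))*i.
The factor w**2 + 2*w/3 + 1/2 splits as (w - a)(w - a') with a = (-1/3) + ((1/6)*sqrt(14))*i, a' = (-1/3) - ((1/6)*sqrt(14))*i. At the order-1 pole a set g(w) = (w - a)*f(w) = [3*w - 29/39] / (w - a').
Simple pole: residue = g(a) at a = (-1/3) + ((1/6)*sqrt(14))*i, which is (3/2) + ((34/91)*sqrt(14))*i.
List the singular points by increasing real part (a conjugate pair: the negative imaginary part first).

Radius of convergence at 0: (1/2)*sqrt(2).
At (-1/3) - ((1/6)*sqrt(14))*i: a pole of order 1; residue (3/2) - ((34/91)*sqrt(14))*i.
At (-1/3) + ((1/6)*sqrt(14))*i: a pole of order 1; residue (3/2) + ((34/91)*sqrt(14))*i.


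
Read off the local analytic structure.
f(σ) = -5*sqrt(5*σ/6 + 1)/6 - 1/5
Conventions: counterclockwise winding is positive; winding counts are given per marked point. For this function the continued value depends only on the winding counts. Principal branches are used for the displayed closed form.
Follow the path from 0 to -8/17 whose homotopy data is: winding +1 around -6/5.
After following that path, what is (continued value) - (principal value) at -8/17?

Continued minus principal equals (5/153)*sqrt(1581).

The rational part is single-valued and drops out of the difference; each branch term changes only by its own monodromy.
(-5/6)*sqrt(1 - σ/(-6/5)): winding +1 is odd, the square root flips sign, contributing -2*(-5/6)*sqrt(1 - (-8/17)/(-6/5)) = -2*(-5/6)*sqrt(31/51) = (5/153)*sqrt(1581).
Summing the contributions at σ = -8/17 gives (5/153)*sqrt(1581).


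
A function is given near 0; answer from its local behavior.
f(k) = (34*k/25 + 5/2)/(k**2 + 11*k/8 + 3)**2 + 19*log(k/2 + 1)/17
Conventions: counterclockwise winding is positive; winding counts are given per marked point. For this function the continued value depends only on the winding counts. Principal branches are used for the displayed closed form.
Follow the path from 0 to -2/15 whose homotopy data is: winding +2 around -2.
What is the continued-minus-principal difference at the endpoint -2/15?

Continued minus principal equals (76/17)*pi*i.

The rational part is single-valued and drops out of the difference; each branch term changes only by its own monodromy.
(19/17)*log(1 - k/(-2)): each positive loop around -2 adds 2*pi*i to the log, so winding +2 contributes (19/17)*(2)*2*pi*i = (76/17)*pi*i.
Summing the contributions at k = -2/15 gives (76/17)*pi*i.


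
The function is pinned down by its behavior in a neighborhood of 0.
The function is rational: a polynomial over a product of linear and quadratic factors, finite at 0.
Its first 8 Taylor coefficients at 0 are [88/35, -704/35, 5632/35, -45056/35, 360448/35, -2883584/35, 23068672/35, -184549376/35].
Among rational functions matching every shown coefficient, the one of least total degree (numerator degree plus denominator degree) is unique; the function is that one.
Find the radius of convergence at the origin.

The radius of convergence is 1/8.

No rational of total degree below 1 reproduces all 8 coefficients; solving the [0/1] Pade equations on them gives f(d) = 11/(35*(d + 1/8)), whose expansion matches every shown term.
Denominator factor (d + 1/8): pole of order 1 at -1/8, modulus 1/8.
The radius of convergence is the smallest modulus among the singular points: 1/8.


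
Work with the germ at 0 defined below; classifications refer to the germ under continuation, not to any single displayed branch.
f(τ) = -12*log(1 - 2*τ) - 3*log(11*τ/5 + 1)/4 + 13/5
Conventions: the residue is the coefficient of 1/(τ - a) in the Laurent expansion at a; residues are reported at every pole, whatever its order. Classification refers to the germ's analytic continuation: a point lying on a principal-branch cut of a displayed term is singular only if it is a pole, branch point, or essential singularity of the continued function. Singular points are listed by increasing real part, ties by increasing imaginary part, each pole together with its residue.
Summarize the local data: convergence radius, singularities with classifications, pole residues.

Branch term (-12)*log(1 - τ/(1/2)): its argument vanishes at τ = 1/2, a logarithmic branch point, modulus 1/2.
Branch term (-3/4)*log(1 - τ/(-5/11)): its argument vanishes at τ = -5/11, a logarithmic branch point, modulus 5/11.
The radius of convergence is the smallest modulus among the singular points: 5/11.
List the singular points by increasing real part (a conjugate pair: the negative imaginary part first).

Radius of convergence at 0: 5/11.
At -5/11: a logarithmic branch point.
At 1/2: a logarithmic branch point.
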